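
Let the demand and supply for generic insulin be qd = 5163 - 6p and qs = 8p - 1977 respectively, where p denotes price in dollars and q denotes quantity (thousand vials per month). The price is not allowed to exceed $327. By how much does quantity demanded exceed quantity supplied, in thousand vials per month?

2562

Equilibrium: 5163 - 6p = 8p - 1977, so 7140 = 14p and p* = 510, q* = 2103.
Because the ceiling (327) lies below the market-clearing price, it is binding.
At p = 327: qd = 5163 - 6·327 = 3201 and qs = 8·327 - 1977 = 639.
Shortage = qd - qs = 3201 - 639 = 2562.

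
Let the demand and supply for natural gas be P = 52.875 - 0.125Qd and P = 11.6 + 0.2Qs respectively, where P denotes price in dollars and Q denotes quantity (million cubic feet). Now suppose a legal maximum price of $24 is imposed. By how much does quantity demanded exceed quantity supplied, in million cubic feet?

169

Rearranging demand gives Qd = 423 - 8P; rearranging supply gives Qs = 5P - 58. Equilibrium: 423 - 8P = 5P - 58, so 481 = 13P and P* = 37, Q* = 127.
The ceiling of 24 is below the equilibrium price 37, so it binds.
At P = 24: Qd = 423 - 8·24 = 231 and Qs = 5·24 - 58 = 62.
Shortage = Qd - Qs = 231 - 62 = 169.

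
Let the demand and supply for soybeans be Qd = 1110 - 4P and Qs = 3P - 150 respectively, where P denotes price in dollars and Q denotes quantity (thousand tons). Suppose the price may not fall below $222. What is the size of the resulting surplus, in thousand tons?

Setting quantity demanded equal to quantity supplied, 1110 - 4P = 3P - 150, gives P* = 180 and Q* = 390.
The floor of 222 is above the equilibrium price 180, so it binds.
At P = 222: Qd = 1110 - 4·222 = 222 and Qs = 3·222 - 150 = 516.
Surplus = Qs - Qd = 516 - 222 = 294.

294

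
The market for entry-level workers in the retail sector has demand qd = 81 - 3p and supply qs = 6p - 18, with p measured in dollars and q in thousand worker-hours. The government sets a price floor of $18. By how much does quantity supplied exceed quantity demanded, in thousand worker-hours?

Setting quantity demanded equal to quantity supplied, 81 - 3p = 6p - 18, gives p* = 11 and q* = 48.
Because the floor (18) lies above the market-clearing price, it is binding.
At p = 18: qd = 81 - 3·18 = 27 and qs = 6·18 - 18 = 90.
Surplus = qs - qd = 90 - 27 = 63.

63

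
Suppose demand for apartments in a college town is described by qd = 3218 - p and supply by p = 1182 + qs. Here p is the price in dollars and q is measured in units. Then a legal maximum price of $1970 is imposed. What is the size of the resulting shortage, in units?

460

Rearranging supply gives qs = p - 1182. Setting quantity demanded equal to quantity supplied, 3218 - p = p - 1182, gives p* = 2200 and q* = 1018.
Because the ceiling (1970) lies below the market-clearing price, it is binding.
At p = 1970: qd = 3218 - 1970 = 1248 and qs = 1970 - 1182 = 788.
Shortage = qd - qs = 1248 - 788 = 460.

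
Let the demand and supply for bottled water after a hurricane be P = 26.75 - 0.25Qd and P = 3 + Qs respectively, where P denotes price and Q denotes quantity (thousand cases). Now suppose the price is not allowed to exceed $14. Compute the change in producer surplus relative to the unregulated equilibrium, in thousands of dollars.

-120

Rearranging demand gives Qd = 107 - 4P; rearranging supply gives Qs = P - 3. Without the control the market clears where 107 - 4P = P - 3, i.e. P* = 22 and Q* = 19.
Because the ceiling (14) lies below the market-clearing price, it is binding.
At P = 14: Qd = 107 - 4·14 = 51 and Qs = 14 - 3 = 11.
Producer surplus without the control is ½ · (22 - 3) · 19 = 180.5.
With the ceiling, producers sell 11 units at 14, so PS = ½ · (14 - 3) · 11 = 60.5.
Change in producer surplus = 60.5 - 180.5 = -120.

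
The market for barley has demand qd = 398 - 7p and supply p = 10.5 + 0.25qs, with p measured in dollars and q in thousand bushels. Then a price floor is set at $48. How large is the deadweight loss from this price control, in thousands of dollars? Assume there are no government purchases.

616

Rearranging supply gives qs = 4p - 42. Setting quantity demanded equal to quantity supplied, 398 - 7p = 4p - 42, gives p* = 40 and q* = 118.
The floor of 48 is above the equilibrium price 40, so it binds.
At p = 48: qd = 398 - 7·48 = 62 and qs = 4·48 - 42 = 150.
Quantity traded falls to 62. At q = 62 the demand price is (398 - 62)/7 = 48 and the supply price is (42 + 62)/4 = 26.
Deadweight loss = ½ · (48 - 26) · (118 - 62) = ½ · 22 · 56 = 616.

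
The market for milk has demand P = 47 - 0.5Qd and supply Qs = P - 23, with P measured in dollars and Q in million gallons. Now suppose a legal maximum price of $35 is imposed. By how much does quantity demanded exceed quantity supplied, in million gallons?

12

Rearranging demand gives Qd = 94 - 2P. Without the control the market clears where 94 - 2P = P - 23, i.e. P* = 39 and Q* = 16.
Since 35 < 39, the ceiling is binding.
At P = 35: Qd = 94 - 2·35 = 24 and Qs = 35 - 23 = 12.
Shortage = Qd - Qs = 24 - 12 = 12.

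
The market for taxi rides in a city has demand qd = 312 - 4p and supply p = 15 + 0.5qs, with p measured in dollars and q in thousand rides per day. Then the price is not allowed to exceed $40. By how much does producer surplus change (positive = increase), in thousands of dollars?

Rearranging supply gives qs = 2p - 30. Equilibrium: 312 - 4p = 2p - 30, so 342 = 6p and p* = 57, q* = 84.
Since 40 < 57, the ceiling is binding.
At p = 40: qd = 312 - 4·40 = 152 and qs = 2·40 - 30 = 50.
Producer surplus without the control is ½ · (57 - 15) · 84 = 1764.
With the ceiling, producers sell 50 units at 40, so PS = ½ · (40 - 15) · 50 = 625.
Change in producer surplus = 625 - 1764 = -1139.

-1139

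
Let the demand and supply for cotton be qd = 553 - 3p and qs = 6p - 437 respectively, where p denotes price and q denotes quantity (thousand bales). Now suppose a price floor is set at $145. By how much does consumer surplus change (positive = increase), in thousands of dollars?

-5967.5

Equilibrium: 553 - 3p = 6p - 437, so 990 = 9p and p* = 110, q* = 223.
The floor of 145 is above the equilibrium price 110, so it binds.
At p = 145: qd = 553 - 3·145 = 118 and qs = 6·145 - 437 = 433.
Consumer surplus without the control is ½ · (553/3 - 110) · 223 = 49729/6.
With the floor, consumers buy 118 units at 145, so CS = ½ · (553/3 - 145) · 118 = 6962/3.
Change in consumer surplus = 6962/3 - 49729/6 = -5967.5.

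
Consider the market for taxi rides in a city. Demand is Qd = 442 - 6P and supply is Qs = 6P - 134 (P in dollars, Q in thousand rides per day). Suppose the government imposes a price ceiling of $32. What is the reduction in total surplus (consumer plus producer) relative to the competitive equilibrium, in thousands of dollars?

Setting quantity demanded equal to quantity supplied, 442 - 6P = 6P - 134, gives P* = 48 and Q* = 154.
The ceiling of 32 is below the equilibrium price 48, so it binds.
At P = 32: Qd = 442 - 6·32 = 250 and Qs = 6·32 - 134 = 58.
Quantity traded falls to 58. At Q = 58 the demand price is (442 - 58)/6 = 64 and the supply price is (134 + 58)/6 = 32.
Deadweight loss = ½ · (64 - 32) · (154 - 58) = ½ · 32 · 96 = 1536.

1536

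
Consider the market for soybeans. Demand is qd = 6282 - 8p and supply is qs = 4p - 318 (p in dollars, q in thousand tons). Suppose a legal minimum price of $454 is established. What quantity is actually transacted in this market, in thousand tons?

1882

Equilibrium: 6282 - 8p = 4p - 318, so 6600 = 12p and p* = 550, q* = 1882.
Since 454 is below p* = 550, the floor does not bind and the free-market outcome prevails.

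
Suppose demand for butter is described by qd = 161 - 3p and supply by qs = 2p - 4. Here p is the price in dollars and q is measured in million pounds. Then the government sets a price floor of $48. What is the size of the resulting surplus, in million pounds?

75

Equilibrium: 161 - 3p = 2p - 4, so 165 = 5p and p* = 33, q* = 62.
Since 48 > 33, the floor is binding.
At p = 48: qd = 161 - 3·48 = 17 and qs = 2·48 - 4 = 92.
Surplus = qs - qd = 92 - 17 = 75.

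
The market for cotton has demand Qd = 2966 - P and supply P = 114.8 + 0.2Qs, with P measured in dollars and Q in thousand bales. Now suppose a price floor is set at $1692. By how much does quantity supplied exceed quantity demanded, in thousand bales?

6612

Rearranging supply gives Qs = 5P - 574. In a free market, 2966 - P = 5P - 574 gives the equilibrium P* = 590, Q* = 2376.
Since 1692 > 590, the floor is binding.
At P = 1692: Qd = 2966 - 1692 = 1274 and Qs = 5·1692 - 574 = 7886.
Surplus = Qs - Qd = 7886 - 1274 = 6612.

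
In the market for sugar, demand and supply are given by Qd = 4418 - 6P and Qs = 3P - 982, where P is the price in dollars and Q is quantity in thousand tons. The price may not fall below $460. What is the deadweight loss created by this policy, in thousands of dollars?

0

Without the control the market clears where 4418 - 6P = 3P - 982, i.e. P* = 600 and Q* = 818.
Since 460 is below P* = 600, the floor does not bind and the free-market outcome prevails.
Since the control does not bind, no trades are prevented and deadweight loss is zero.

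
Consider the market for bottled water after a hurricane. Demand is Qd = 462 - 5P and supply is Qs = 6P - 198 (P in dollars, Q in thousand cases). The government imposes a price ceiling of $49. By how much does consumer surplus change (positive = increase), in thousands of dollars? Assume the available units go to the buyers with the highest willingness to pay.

Equilibrium: 462 - 5P = 6P - 198, so 660 = 11P and P* = 60, Q* = 162.
The ceiling of 49 is below the equilibrium price 60, so it binds.
At P = 49: Qd = 462 - 5·49 = 217 and Qs = 6·49 - 198 = 96.
Consumer surplus without the control is ½ · (92.4 - 60) · 162 = 2624.4.
With the ceiling, 96 units are sold at 49 (assume they go to the highest-value buyers). The demand price at Q = 96 is 73.2, so CS = ½ · [(92.4 - 49) + (73.2 - 49)] · 96 = 3244.8.
Change in consumer surplus = 3244.8 - 2624.4 = 620.4.

620.4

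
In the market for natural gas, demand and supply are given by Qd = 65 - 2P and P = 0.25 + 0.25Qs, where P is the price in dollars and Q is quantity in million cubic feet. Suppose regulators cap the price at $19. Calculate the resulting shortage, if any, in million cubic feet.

Rearranging supply gives Qs = 4P - 1. Equilibrium: 65 - 2P = 4P - 1, so 66 = 6P and P* = 11, Q* = 43.
The ceiling of 19 is above the equilibrium price 11, so it is not binding; the market clears at P* = 11, Q* = 43.
Since the control does not bind, there is no shortage.

0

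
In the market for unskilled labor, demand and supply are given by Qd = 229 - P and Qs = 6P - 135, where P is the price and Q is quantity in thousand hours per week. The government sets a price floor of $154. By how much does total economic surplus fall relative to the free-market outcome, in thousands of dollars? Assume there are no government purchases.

Setting quantity demanded equal to quantity supplied, 229 - P = 6P - 135, gives P* = 52 and Q* = 177.
The floor of 154 is above the equilibrium price 52, so it binds.
At P = 154: Qd = 229 - 154 = 75 and Qs = 6·154 - 135 = 789.
Quantity traded falls to 75. At Q = 75 the demand price is 229 - 75 = 154 and the supply price is (135 + 75)/6 = 35.
Deadweight loss = ½ · (154 - 35) · (177 - 75) = ½ · 119 · 102 = 6069.

6069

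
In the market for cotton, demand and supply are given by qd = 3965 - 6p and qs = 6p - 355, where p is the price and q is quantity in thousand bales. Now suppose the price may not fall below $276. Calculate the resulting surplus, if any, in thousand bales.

0

Without the control the market clears where 3965 - 6p = 6p - 355, i.e. p* = 360 and q* = 1805.
The floor of 276 is below the equilibrium price 360, so it is not binding; the market clears at p* = 360, q* = 1805.
Since the control does not bind, there is no surplus.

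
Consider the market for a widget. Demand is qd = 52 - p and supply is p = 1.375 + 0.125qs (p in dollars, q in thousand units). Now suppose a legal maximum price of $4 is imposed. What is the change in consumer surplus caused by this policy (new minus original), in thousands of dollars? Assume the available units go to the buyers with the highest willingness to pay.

Rearranging supply gives qs = 8p - 11. Equilibrium: 52 - p = 8p - 11, so 63 = 9p and p* = 7, q* = 45.
The ceiling of 4 is below the equilibrium price 7, so it binds.
At p = 4: qd = 52 - 4 = 48 and qs = 8·4 - 11 = 21.
Consumer surplus without the control is ½ · (52 - 7) · 45 = 1012.5.
With the ceiling, 21 units are sold at 4 (assume they go to the highest-value buyers). The demand price at q = 21 is 31, so CS = ½ · [(52 - 4) + (31 - 4)] · 21 = 787.5.
Change in consumer surplus = 787.5 - 1012.5 = -225.

-225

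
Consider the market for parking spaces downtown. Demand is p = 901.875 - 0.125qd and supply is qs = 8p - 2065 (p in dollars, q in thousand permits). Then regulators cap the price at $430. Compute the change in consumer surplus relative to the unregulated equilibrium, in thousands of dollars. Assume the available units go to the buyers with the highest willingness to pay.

Rearranging demand gives qd = 7215 - 8p. Without the control the market clears where 7215 - 8p = 8p - 2065, i.e. p* = 580 and q* = 2575.
The ceiling of 430 is below the equilibrium price 580, so it binds.
At p = 430: qd = 7215 - 8·430 = 3775 and qs = 8·430 - 2065 = 1375.
Consumer surplus without the control is ½ · (901.875 - 580) · 2575 = 414414.0625.
With the ceiling, 1375 units are sold at 430 (assume they go to the highest-value buyers). The demand price at q = 1375 is 730, so CS = ½ · [(901.875 - 430) + (730 - 430)] · 1375 = 530664.0625.
Change in consumer surplus = 530664.0625 - 414414.0625 = 116250.

116250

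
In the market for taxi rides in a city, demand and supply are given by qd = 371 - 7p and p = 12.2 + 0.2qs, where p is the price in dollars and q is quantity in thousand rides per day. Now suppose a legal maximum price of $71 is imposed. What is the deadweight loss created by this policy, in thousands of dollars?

Rearranging supply gives qs = 5p - 61. Setting quantity demanded equal to quantity supplied, 371 - 7p = 5p - 61, gives p* = 36 and q* = 119.
Since 71 is above p* = 36, the ceiling does not bind and the free-market outcome prevails.
Since the control does not bind, no trades are prevented and deadweight loss is zero.

0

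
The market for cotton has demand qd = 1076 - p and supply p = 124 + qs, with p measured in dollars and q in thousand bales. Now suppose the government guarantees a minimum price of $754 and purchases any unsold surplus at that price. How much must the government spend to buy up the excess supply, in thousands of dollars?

Rearranging supply gives qs = p - 124. Setting quantity demanded equal to quantity supplied, 1076 - p = p - 124, gives p* = 600 and q* = 476.
Because the floor (754) lies above the market-clearing price, it is binding.
At p = 754: qd = 1076 - 754 = 322 and qs = 754 - 124 = 630.
Surplus = qs - qd = 308.
Government expenditure = surplus × support price = 308 × 754 = 232232.

232232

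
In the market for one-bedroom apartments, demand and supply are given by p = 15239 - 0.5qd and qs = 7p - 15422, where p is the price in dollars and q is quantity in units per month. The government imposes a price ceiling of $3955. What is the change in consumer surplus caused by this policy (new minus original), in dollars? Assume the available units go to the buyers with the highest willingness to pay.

Rearranging demand gives qd = 30478 - 2p. Equilibrium: 30478 - 2p = 7p - 15422, so 45900 = 9p and p* = 5100, q* = 20278.
Since 3955 < 5100, the ceiling is binding.
At p = 3955: qd = 30478 - 2·3955 = 22568 and qs = 7·3955 - 15422 = 12263.
Consumer surplus without the control is ½ · (15239 - 5100) · 20278 = 102799321.
With the ceiling, 12263 units are sold at 3955 (assume they go to the highest-value buyers). The demand price at q = 12263 is 9107.5, so CS = ½ · [(15239 - 3955) + (9107.5 - 3955)] · 12263 = 100780399.75.
Change in consumer surplus = 100780399.75 - 102799321 = -2018921.25.

-2018921.25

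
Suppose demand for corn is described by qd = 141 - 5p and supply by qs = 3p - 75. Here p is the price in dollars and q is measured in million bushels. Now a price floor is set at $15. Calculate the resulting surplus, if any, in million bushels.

0

Setting quantity demanded equal to quantity supplied, 141 - 5p = 3p - 75, gives p* = 27 and q* = 6.
The floor of 15 is below the equilibrium price 27, so it is not binding; the market clears at p* = 27, q* = 6.
Since the control does not bind, there is no surplus.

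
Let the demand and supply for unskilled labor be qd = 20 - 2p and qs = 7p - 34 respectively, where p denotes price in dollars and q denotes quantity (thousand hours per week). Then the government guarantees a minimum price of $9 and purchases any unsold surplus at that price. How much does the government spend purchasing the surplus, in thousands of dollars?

In a free market, 20 - 2p = 7p - 34 gives the equilibrium p* = 6, q* = 8.
Because the floor (9) lies above the market-clearing price, it is binding.
At p = 9: qd = 20 - 2·9 = 2 and qs = 7·9 - 34 = 29.
Surplus = qs - qd = 27.
Government expenditure = surplus × support price = 27 × 9 = 243.

243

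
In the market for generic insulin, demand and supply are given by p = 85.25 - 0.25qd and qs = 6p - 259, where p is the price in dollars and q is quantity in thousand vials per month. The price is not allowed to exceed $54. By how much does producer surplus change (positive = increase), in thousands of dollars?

-498

Rearranging demand gives qd = 341 - 4p. In a free market, 341 - 4p = 6p - 259 gives the equilibrium p* = 60, q* = 101.
Since 54 < 60, the ceiling is binding.
At p = 54: qd = 341 - 4·54 = 125 and qs = 6·54 - 259 = 65.
Producer surplus without the control is ½ · (60 - 259/6) · 101 = 10201/12.
With the ceiling, producers sell 65 units at 54, so PS = ½ · (54 - 259/6) · 65 = 4225/12.
Change in producer surplus = 4225/12 - 10201/12 = -498.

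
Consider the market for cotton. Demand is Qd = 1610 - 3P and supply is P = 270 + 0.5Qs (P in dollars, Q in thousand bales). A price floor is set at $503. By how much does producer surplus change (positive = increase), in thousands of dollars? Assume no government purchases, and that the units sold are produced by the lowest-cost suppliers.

-4617.25

Rearranging supply gives Qs = 2P - 540. Without the control the market clears where 1610 - 3P = 2P - 540, i.e. P* = 430 and Q* = 320.
Since 503 > 430, the floor is binding.
At P = 503: Qd = 1610 - 3·503 = 101 and Qs = 2·503 - 540 = 466.
Producer surplus without the control is ½ · (430 - 270) · 320 = 25600.
With the floor, 101 units are sold at 503. The supply price at Q = 101 is 320.5, so PS = ½ · [(503 - 270) + (503 - 320.5)] · 101 = 20982.75.
Change in producer surplus = 20982.75 - 25600 = -4617.25.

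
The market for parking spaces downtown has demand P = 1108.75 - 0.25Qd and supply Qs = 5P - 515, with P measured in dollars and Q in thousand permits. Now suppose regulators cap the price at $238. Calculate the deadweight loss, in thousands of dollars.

Rearranging demand gives Qd = 4435 - 4P. Equilibrium: 4435 - 4P = 5P - 515, so 4950 = 9P and P* = 550, Q* = 2235.
Because the ceiling (238) lies below the market-clearing price, it is binding.
At P = 238: Qd = 4435 - 4·238 = 3483 and Qs = 5·238 - 515 = 675.
Quantity traded falls to 675. At Q = 675 the demand price is (4435 - 675)/4 = 940 and the supply price is (515 + 675)/5 = 238.
Deadweight loss = ½ · (940 - 238) · (2235 - 675) = ½ · 702 · 1560 = 547560.

547560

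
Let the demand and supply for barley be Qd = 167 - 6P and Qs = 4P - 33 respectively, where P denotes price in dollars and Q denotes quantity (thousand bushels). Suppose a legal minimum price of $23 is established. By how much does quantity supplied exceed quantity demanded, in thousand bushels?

30

In a free market, 167 - 6P = 4P - 33 gives the equilibrium P* = 20, Q* = 47.
The floor of 23 is above the equilibrium price 20, so it binds.
At P = 23: Qd = 167 - 6·23 = 29 and Qs = 4·23 - 33 = 59.
Surplus = Qs - Qd = 59 - 29 = 30.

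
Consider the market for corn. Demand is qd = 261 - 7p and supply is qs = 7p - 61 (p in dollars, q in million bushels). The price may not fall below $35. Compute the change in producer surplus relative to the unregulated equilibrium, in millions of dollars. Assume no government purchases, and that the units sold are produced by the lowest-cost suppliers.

Without the control the market clears where 261 - 7p = 7p - 61, i.e. p* = 23 and q* = 100.
The floor of 35 is above the equilibrium price 23, so it binds.
At p = 35: qd = 261 - 7·35 = 16 and qs = 7·35 - 61 = 184.
Producer surplus without the control is ½ · (23 - 61/7) · 100 = 5000/7.
With the floor, 16 units are sold at 35. The supply price at q = 16 is 11, so PS = ½ · [(35 - 61/7) + (35 - 11)] · 16 = 2816/7.
Change in producer surplus = 2816/7 - 5000/7 = -312.

-312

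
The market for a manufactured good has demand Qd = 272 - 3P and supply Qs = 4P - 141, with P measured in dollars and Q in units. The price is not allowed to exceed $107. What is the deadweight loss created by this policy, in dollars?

0

Setting quantity demanded equal to quantity supplied, 272 - 3P = 4P - 141, gives P* = 59 and Q* = 95.
The ceiling of 107 is above the equilibrium price 59, so it is not binding; the market clears at P* = 59, Q* = 95.
Since the control does not bind, no trades are prevented and deadweight loss is zero.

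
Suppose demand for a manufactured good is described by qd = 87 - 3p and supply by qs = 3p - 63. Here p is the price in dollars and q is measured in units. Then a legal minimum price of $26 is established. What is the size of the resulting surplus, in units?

6

In a free market, 87 - 3p = 3p - 63 gives the equilibrium p* = 25, q* = 12.
The floor of 26 is above the equilibrium price 25, so it binds.
At p = 26: qd = 87 - 3·26 = 9 and qs = 3·26 - 63 = 15.
Surplus = qs - qd = 15 - 9 = 6.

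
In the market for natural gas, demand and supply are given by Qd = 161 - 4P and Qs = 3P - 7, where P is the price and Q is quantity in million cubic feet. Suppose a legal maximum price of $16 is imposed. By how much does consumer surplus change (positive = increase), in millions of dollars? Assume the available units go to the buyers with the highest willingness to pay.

256

Without the control the market clears where 161 - 4P = 3P - 7, i.e. P* = 24 and Q* = 65.
Because the ceiling (16) lies below the market-clearing price, it is binding.
At P = 16: Qd = 161 - 4·16 = 97 and Qs = 3·16 - 7 = 41.
Consumer surplus without the control is ½ · (40.25 - 24) · 65 = 528.125.
With the ceiling, 41 units are sold at 16 (assume they go to the highest-value buyers). The demand price at Q = 41 is 30, so CS = ½ · [(40.25 - 16) + (30 - 16)] · 41 = 784.125.
Change in consumer surplus = 784.125 - 528.125 = 256.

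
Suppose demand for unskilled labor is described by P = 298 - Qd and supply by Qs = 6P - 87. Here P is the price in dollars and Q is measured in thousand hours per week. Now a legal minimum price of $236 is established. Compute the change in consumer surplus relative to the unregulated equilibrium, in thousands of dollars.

Rearranging demand gives Qd = 298 - P. Without the control the market clears where 298 - P = 6P - 87, i.e. P* = 55 and Q* = 243.
Because the floor (236) lies above the market-clearing price, it is binding.
At P = 236: Qd = 298 - 236 = 62 and Qs = 6·236 - 87 = 1329.
Consumer surplus without the control is ½ · (298 - 55) · 243 = 29524.5.
With the floor, consumers buy 62 units at 236, so CS = ½ · (298 - 236) · 62 = 1922.
Change in consumer surplus = 1922 - 29524.5 = -27602.5.

-27602.5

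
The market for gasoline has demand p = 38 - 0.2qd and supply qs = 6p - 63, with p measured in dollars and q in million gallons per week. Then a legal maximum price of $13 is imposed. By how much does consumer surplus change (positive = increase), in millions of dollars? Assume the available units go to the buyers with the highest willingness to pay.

Rearranging demand gives qd = 190 - 5p. In a free market, 190 - 5p = 6p - 63 gives the equilibrium p* = 23, q* = 75.
Since 13 < 23, the ceiling is binding.
At p = 13: qd = 190 - 5·13 = 125 and qs = 6·13 - 63 = 15.
Consumer surplus without the control is ½ · (38 - 23) · 75 = 562.5.
With the ceiling, 15 units are sold at 13 (assume they go to the highest-value buyers). The demand price at q = 15 is 35, so CS = ½ · [(38 - 13) + (35 - 13)] · 15 = 352.5.
Change in consumer surplus = 352.5 - 562.5 = -210.

-210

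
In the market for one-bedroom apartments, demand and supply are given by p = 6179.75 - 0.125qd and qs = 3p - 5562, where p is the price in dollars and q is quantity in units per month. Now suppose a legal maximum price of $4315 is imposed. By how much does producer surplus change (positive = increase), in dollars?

-5761192.5

Rearranging demand gives qd = 49438 - 8p. Setting quantity demanded equal to quantity supplied, 49438 - 8p = 3p - 5562, gives p* = 5000 and q* = 9438.
Because the ceiling (4315) lies below the market-clearing price, it is binding.
At p = 4315: qd = 49438 - 8·4315 = 14918 and qs = 3·4315 - 5562 = 7383.
Producer surplus without the control is ½ · (5000 - 1854) · 9438 = 14845974.
With the ceiling, producers sell 7383 units at 4315, so PS = ½ · (4315 - 1854) · 7383 = 9084781.5.
Change in producer surplus = 9084781.5 - 14845974 = -5761192.5.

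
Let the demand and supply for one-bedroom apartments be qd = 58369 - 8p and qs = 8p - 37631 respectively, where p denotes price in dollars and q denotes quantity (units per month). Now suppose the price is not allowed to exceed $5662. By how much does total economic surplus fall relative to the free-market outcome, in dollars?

913952

In a free market, 58369 - 8p = 8p - 37631 gives the equilibrium p* = 6000, q* = 10369.
The ceiling of 5662 is below the equilibrium price 6000, so it binds.
At p = 5662: qd = 58369 - 8·5662 = 13073 and qs = 8·5662 - 37631 = 7665.
Quantity traded falls to 7665. At q = 7665 the demand price is (58369 - 7665)/8 = 6338 and the supply price is (37631 + 7665)/8 = 5662.
Deadweight loss = ½ · (6338 - 5662) · (10369 - 7665) = ½ · 676 · 2704 = 913952.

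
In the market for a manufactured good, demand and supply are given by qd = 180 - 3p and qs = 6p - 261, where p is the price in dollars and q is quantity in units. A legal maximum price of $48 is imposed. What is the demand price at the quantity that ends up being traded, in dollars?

51

In a free market, 180 - 3p = 6p - 261 gives the equilibrium p* = 49, q* = 33.
The ceiling of 48 is below the equilibrium price 49, so it binds.
At p = 48: qd = 180 - 3·48 = 36 and qs = 6·48 - 261 = 27.
Only 27 units reach the market. On the demand curve, the marginal buyer's willingness to pay at q = 27 is (180 - 27)/3 = 51.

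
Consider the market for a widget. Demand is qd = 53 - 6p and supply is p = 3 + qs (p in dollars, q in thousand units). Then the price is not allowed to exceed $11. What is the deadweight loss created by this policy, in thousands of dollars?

Rearranging supply gives qs = p - 3. Setting quantity demanded equal to quantity supplied, 53 - 6p = p - 3, gives p* = 8 and q* = 5.
The ceiling of 11 is above the equilibrium price 8, so it is not binding; the market clears at p* = 8, q* = 5.
Since the control does not bind, no trades are prevented and deadweight loss is zero.

0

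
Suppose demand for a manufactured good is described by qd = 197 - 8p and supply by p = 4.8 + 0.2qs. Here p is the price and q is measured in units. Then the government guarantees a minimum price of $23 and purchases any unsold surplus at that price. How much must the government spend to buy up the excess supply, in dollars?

1794

Rearranging supply gives qs = 5p - 24. Equilibrium: 197 - 8p = 5p - 24, so 221 = 13p and p* = 17, q* = 61.
Since 23 > 17, the floor is binding.
At p = 23: qd = 197 - 8·23 = 13 and qs = 5·23 - 24 = 91.
Surplus = qs - qd = 78.
Government expenditure = surplus × support price = 78 × 23 = 1794.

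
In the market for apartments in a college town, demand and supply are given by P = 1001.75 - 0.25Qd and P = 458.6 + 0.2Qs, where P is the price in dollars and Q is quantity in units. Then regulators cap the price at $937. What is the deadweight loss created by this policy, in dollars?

0

Rearranging demand gives Qd = 4007 - 4P; rearranging supply gives Qs = 5P - 2293. In a free market, 4007 - 4P = 5P - 2293 gives the equilibrium P* = 700, Q* = 1207.
Since 937 is above P* = 700, the ceiling does not bind and the free-market outcome prevails.
Since the control does not bind, no trades are prevented and deadweight loss is zero.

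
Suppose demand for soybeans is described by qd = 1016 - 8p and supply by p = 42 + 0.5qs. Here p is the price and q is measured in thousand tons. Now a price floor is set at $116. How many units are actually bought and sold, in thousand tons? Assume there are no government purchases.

Rearranging supply gives qs = 2p - 84. Setting quantity demanded equal to quantity supplied, 1016 - 8p = 2p - 84, gives p* = 110 and q* = 136.
Because the floor (116) lies above the market-clearing price, it is binding.
At p = 116: qd = 1016 - 8·116 = 88 and qs = 2·116 - 84 = 148.
The quantity actually transacted is the short side, demand: 88.

88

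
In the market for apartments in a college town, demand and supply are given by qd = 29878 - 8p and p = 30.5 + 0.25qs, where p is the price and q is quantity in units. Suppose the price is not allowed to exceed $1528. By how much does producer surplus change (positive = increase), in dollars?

-7711848

Rearranging supply gives qs = 4p - 122. In a free market, 29878 - 8p = 4p - 122 gives the equilibrium p* = 2500, q* = 9878.
The ceiling of 1528 is below the equilibrium price 2500, so it binds.
At p = 1528: qd = 29878 - 8·1528 = 17654 and qs = 4·1528 - 122 = 5990.
Producer surplus without the control is ½ · (2500 - 30.5) · 9878 = 12196860.5.
With the ceiling, producers sell 5990 units at 1528, so PS = ½ · (1528 - 30.5) · 5990 = 4485012.5.
Change in producer surplus = 4485012.5 - 12196860.5 = -7711848.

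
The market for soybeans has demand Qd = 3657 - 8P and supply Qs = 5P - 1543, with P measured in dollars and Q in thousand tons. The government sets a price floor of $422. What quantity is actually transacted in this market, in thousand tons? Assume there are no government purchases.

281

Without the control the market clears where 3657 - 8P = 5P - 1543, i.e. P* = 400 and Q* = 457.
The floor of 422 is above the equilibrium price 400, so it binds.
At P = 422: Qd = 3657 - 8·422 = 281 and Qs = 5·422 - 1543 = 567.
The quantity actually transacted is the short side, demand: 281.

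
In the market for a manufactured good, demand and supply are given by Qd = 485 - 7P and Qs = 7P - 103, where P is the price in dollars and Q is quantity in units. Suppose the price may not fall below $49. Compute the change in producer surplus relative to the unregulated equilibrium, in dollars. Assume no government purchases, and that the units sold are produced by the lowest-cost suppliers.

Without the control the market clears where 485 - 7P = 7P - 103, i.e. P* = 42 and Q* = 191.
Since 49 > 42, the floor is binding.
At P = 49: Qd = 485 - 7·49 = 142 and Qs = 7·49 - 103 = 240.
Producer surplus without the control is ½ · (42 - 103/7) · 191 = 36481/14.
With the floor, 142 units are sold at 49. The supply price at Q = 142 is 35, so PS = ½ · [(49 - 103/7) + (49 - 35)] · 142 = 23998/7.
Change in producer surplus = 23998/7 - 36481/14 = 822.5.

822.5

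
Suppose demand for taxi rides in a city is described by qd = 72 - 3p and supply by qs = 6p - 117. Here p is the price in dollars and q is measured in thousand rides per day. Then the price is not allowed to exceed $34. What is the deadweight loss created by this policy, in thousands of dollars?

0

Equilibrium: 72 - 3p = 6p - 117, so 189 = 9p and p* = 21, q* = 9.
The ceiling of 34 is above the equilibrium price 21, so it is not binding; the market clears at p* = 21, q* = 9.
Since the control does not bind, no trades are prevented and deadweight loss is zero.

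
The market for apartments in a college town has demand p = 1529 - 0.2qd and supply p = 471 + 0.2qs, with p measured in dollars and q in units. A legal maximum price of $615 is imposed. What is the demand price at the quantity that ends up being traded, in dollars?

Rearranging demand gives qd = 7645 - 5p; rearranging supply gives qs = 5p - 2355. Setting quantity demanded equal to quantity supplied, 7645 - 5p = 5p - 2355, gives p* = 1000 and q* = 2645.
The ceiling of 615 is below the equilibrium price 1000, so it binds.
At p = 615: qd = 7645 - 5·615 = 4570 and qs = 5·615 - 2355 = 720.
Only 720 units reach the market. On the demand curve, the marginal buyer's willingness to pay at q = 720 is (7645 - 720)/5 = 1385.

1385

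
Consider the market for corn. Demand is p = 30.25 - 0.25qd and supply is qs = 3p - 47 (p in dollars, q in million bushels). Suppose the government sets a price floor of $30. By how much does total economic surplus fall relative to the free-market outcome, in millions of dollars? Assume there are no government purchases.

Rearranging demand gives qd = 121 - 4p. Equilibrium: 121 - 4p = 3p - 47, so 168 = 7p and p* = 24, q* = 25.
Since 30 > 24, the floor is binding.
At p = 30: qd = 121 - 4·30 = 1 and qs = 3·30 - 47 = 43.
Quantity traded falls to 1. At q = 1 the demand price is (121 - 1)/4 = 30 and the supply price is (47 + 1)/3 = 16.
Deadweight loss = ½ · (30 - 16) · (25 - 1) = ½ · 14 · 24 = 168.

168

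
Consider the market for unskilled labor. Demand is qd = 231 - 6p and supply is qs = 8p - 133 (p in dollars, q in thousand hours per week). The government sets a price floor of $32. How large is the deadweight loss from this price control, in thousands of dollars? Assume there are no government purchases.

Without the control the market clears where 231 - 6p = 8p - 133, i.e. p* = 26 and q* = 75.
The floor of 32 is above the equilibrium price 26, so it binds.
At p = 32: qd = 231 - 6·32 = 39 and qs = 8·32 - 133 = 123.
Quantity traded falls to 39. At q = 39 the demand price is (231 - 39)/6 = 32 and the supply price is (133 + 39)/8 = 21.5.
Deadweight loss = ½ · (32 - 21.5) · (75 - 39) = ½ · 10.5 · 36 = 189.

189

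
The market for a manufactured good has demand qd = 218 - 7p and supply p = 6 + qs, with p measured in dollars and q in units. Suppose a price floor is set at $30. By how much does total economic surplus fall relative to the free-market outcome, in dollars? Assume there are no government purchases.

Rearranging supply gives qs = p - 6. Setting quantity demanded equal to quantity supplied, 218 - 7p = p - 6, gives p* = 28 and q* = 22.
Since 30 > 28, the floor is binding.
At p = 30: qd = 218 - 7·30 = 8 and qs = 30 - 6 = 24.
Quantity traded falls to 8. At q = 8 the demand price is (218 - 8)/7 = 30 and the supply price is 6 + 8 = 14.
Deadweight loss = ½ · (30 - 14) · (22 - 8) = ½ · 16 · 14 = 112.

112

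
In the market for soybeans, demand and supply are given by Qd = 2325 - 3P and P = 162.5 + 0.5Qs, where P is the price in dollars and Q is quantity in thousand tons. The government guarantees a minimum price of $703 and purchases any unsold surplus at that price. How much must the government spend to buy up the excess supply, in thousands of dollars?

Rearranging supply gives Qs = 2P - 325. In a free market, 2325 - 3P = 2P - 325 gives the equilibrium P* = 530, Q* = 735.
Since 703 > 530, the floor is binding.
At P = 703: Qd = 2325 - 3·703 = 216 and Qs = 2·703 - 325 = 1081.
Surplus = Qs - Qd = 865.
Government expenditure = surplus × support price = 865 × 703 = 608095.

608095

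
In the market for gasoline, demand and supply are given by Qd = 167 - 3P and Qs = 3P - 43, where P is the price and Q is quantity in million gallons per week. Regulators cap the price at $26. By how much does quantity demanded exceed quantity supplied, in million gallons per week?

54

Setting quantity demanded equal to quantity supplied, 167 - 3P = 3P - 43, gives P* = 35 and Q* = 62.
Because the ceiling (26) lies below the market-clearing price, it is binding.
At P = 26: Qd = 167 - 3·26 = 89 and Qs = 3·26 - 43 = 35.
Shortage = Qd - Qs = 89 - 35 = 54.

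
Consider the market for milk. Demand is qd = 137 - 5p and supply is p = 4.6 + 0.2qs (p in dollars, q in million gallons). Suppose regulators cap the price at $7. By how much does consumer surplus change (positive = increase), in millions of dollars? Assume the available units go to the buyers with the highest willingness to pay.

Rearranging supply gives qs = 5p - 23. Equilibrium: 137 - 5p = 5p - 23, so 160 = 10p and p* = 16, q* = 57.
Since 7 < 16, the ceiling is binding.
At p = 7: qd = 137 - 5·7 = 102 and qs = 5·7 - 23 = 12.
Consumer surplus without the control is ½ · (27.4 - 16) · 57 = 324.9.
With the ceiling, 12 units are sold at 7 (assume they go to the highest-value buyers). The demand price at q = 12 is 25, so CS = ½ · [(27.4 - 7) + (25 - 7)] · 12 = 230.4.
Change in consumer surplus = 230.4 - 324.9 = -94.5.

-94.5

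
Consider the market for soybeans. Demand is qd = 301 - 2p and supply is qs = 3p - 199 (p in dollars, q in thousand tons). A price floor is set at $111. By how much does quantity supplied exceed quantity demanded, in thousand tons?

55

Setting quantity demanded equal to quantity supplied, 301 - 2p = 3p - 199, gives p* = 100 and q* = 101.
The floor of 111 is above the equilibrium price 100, so it binds.
At p = 111: qd = 301 - 2·111 = 79 and qs = 3·111 - 199 = 134.
Surplus = qs - qd = 134 - 79 = 55.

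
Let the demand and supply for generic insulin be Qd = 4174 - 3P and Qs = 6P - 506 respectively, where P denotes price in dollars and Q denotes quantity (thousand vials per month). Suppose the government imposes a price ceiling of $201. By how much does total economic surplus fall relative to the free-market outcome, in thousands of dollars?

Without the control the market clears where 4174 - 3P = 6P - 506, i.e. P* = 520 and Q* = 2614.
Because the ceiling (201) lies below the market-clearing price, it is binding.
At P = 201: Qd = 4174 - 3·201 = 3571 and Qs = 6·201 - 506 = 700.
Quantity traded falls to 700. At Q = 700 the demand price is (4174 - 700)/3 = 1158 and the supply price is (506 + 700)/6 = 201.
Deadweight loss = ½ · (1158 - 201) · (2614 - 700) = ½ · 957 · 1914 = 915849.

915849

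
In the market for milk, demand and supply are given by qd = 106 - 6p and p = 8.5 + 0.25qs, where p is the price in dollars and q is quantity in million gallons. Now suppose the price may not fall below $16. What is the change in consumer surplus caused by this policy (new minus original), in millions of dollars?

-32

Rearranging supply gives qs = 4p - 34. In a free market, 106 - 6p = 4p - 34 gives the equilibrium p* = 14, q* = 22.
The floor of 16 is above the equilibrium price 14, so it binds.
At p = 16: qd = 106 - 6·16 = 10 and qs = 4·16 - 34 = 30.
Consumer surplus without the control is ½ · (53/3 - 14) · 22 = 121/3.
With the floor, consumers buy 10 units at 16, so CS = ½ · (53/3 - 16) · 10 = 25/3.
Change in consumer surplus = 25/3 - 121/3 = -32.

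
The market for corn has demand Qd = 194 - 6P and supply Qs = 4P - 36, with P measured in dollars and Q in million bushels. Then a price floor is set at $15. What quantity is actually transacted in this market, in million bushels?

Without the control the market clears where 194 - 6P = 4P - 36, i.e. P* = 23 and Q* = 56.
The floor of 15 is below the equilibrium price 23, so it is not binding; the market clears at P* = 23, Q* = 56.

56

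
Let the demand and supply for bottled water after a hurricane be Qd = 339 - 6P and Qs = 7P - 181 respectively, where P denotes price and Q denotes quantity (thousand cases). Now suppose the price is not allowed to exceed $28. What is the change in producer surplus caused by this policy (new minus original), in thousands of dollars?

In a free market, 339 - 6P = 7P - 181 gives the equilibrium P* = 40, Q* = 99.
Since 28 < 40, the ceiling is binding.
At P = 28: Qd = 339 - 6·28 = 171 and Qs = 7·28 - 181 = 15.
Producer surplus without the control is ½ · (40 - 181/7) · 99 = 9801/14.
With the ceiling, producers sell 15 units at 28, so PS = ½ · (28 - 181/7) · 15 = 225/14.
Change in producer surplus = 225/14 - 9801/14 = -684.

-684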